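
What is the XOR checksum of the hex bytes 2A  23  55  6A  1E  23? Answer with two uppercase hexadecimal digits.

XOR the bytes together:
  start with 0x2A
  0x2A ⊕ 0x23 = 0x09
  0x09 ⊕ 0x55 = 0x5C
  0x5C ⊕ 0x6A = 0x36
  0x36 ⊕ 0x1E = 0x28
  0x28 ⊕ 0x23 = 0x0B

0B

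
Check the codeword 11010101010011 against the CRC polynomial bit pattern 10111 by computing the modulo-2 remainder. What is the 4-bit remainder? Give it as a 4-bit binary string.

0000

Modulo-2 division of 11010101010011 by 10111:
  pos 0: 11010 XOR 10111 = 01101
  pos 1: 11011 XOR 10111 = 01100
  pos 2: 11000 XOR 10111 = 01111
  pos 3: 11111 XOR 10111 = 01000
  pos 4: 10000 XOR 10111 = 00111
  pos 6: 11110 XOR 10111 = 01001
  pos 7: 10010 XOR 10111 = 00101
  pos 9: 10111 XOR 10111 = 00000
Remainder = 0000 (zero — the frame passes the CRC check).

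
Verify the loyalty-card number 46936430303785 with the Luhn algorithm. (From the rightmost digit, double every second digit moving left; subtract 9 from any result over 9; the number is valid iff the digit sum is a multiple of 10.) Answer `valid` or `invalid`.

valid

From the right, keep odd positions and double even positions (subtract 9 from any doubled value over 9):
  doubled (positions 2,4,...): 7 6 6 6 3 9 8 → sum 45
  kept (positions 1,3,...): 5 7 0 0 4 3 6 → sum 25
Total = 70.
70 mod 10 = 0, so the number is valid.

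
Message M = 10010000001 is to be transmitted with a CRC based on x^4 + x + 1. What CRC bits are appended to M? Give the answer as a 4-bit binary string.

0100

Append 4 zeros: 100100000010000. Divide by 10011 (XOR where the leading bit is 1):
  pos 0: 10010 XOR 10011 = 00001
  pos 4: 10000 XOR 10011 = 00011
  pos 7: 11010 XOR 10011 = 01001
  pos 8: 10010 XOR 10011 = 00001
Remainder (last 4 bits) = 0100. This is the CRC / FCS.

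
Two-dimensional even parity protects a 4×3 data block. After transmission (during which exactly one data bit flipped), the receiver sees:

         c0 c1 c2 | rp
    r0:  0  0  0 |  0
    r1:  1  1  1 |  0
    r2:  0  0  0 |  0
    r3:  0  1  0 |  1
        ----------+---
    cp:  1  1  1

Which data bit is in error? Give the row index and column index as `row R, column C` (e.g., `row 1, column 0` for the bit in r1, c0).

Recompute each row's even parity and compare to rp:
  r0: data parity 0, sent rp 0 → ok
  r1: data parity 1, sent rp 0 → mismatch
  r2: data parity 0, sent rp 0 → ok
  r3: data parity 1, sent rp 1 → ok
Recompute each column's even parity and compare to cp:
  c0: data parity 1, sent cp 1 → ok
  c1: data parity 0, sent cp 1 → mismatch
  c2: data parity 1, sent cp 1 → ok
Exactly one row (r1) and one column (c1) fail → the flipped bit is at their intersection.

row 1, column 1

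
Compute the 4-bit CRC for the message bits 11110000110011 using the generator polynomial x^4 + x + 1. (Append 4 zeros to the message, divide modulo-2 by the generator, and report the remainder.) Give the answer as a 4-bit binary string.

0100

Append 4 zeros: 111100001100110000. Divide by 10011 (XOR where the leading bit is 1):
  pos 0: 11110 XOR 10011 = 01101
  pos 1: 11010 XOR 10011 = 01001
  pos 2: 10010 XOR 10011 = 00001
  pos 6: 10110 XOR 10011 = 00101
  pos 8: 10101 XOR 10011 = 00110
  pos 10: 11010 XOR 10011 = 01001
  pos 11: 10010 XOR 10011 = 00001
Remainder (last 4 bits) = 0100. This is the CRC / FCS.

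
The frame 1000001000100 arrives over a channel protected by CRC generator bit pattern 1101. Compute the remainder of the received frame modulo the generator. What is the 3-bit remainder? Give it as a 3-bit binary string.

001

Modulo-2 division of 1000001000100 by 1101:
  pos 0: 1000 XOR 1101 = 0101
  pos 1: 1010 XOR 1101 = 0111
  pos 2: 1110 XOR 1101 = 0011
  pos 4: 1110 XOR 1101 = 0011
  pos 6: 1100 XOR 1101 = 0001
  pos 9: 1100 XOR 1101 = 0001
Remainder = 001 (nonzero — an error is detected).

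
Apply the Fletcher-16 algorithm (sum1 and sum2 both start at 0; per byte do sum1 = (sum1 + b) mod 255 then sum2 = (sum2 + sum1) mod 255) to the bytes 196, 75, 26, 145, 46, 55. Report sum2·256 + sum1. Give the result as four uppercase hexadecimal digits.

C521

Running sums (mod 255):
  after byte 0 (196): sum1=196, sum2=196
  after byte 1 (75): sum1=16, sum2=212
  after byte 2 (26): sum1=42, sum2=254
  after byte 3 (145): sum1=187, sum2=186
  after byte 4 (46): sum1=233, sum2=164
  after byte 5 (55): sum1=33, sum2=197
Checksum = sum2·256 + sum1 = 197·256 + 33 = 50465 = 0xC521.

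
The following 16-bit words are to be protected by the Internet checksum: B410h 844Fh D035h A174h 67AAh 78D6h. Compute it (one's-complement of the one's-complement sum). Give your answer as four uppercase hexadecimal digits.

One's-complement addition (fold any carry out of bit 15 back into bit 0):
  0xB410 + 0x844F = 0x1385F → wrap carry → 0x3860
  0x3860 + 0xD035 = 0x10895 → wrap carry → 0x0896
  0x0896 + 0xA174 = 0x0AA0A
  0xAA0A + 0x67AA = 0x111B4 → wrap carry → 0x11B5
  0x11B5 + 0x78D6 = 0x08A8B
One's-complement sum = 0x8A8B.
Checksum = ~0x8A8B & 0xFFFF = 0x7574.

7574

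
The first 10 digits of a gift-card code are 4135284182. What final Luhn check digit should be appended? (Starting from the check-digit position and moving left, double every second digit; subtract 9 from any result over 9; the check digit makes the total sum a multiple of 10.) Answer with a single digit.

Partial digits right→left: 2 8 1 4 8 2 5 3 1 4
Double every second digit counting from the check-digit position (so the 1st, 3rd, 5th, ... of the partial from the right).
  doubled (with −9 where >9): 4 2 7 1 2 → sum 16
  kept as-is: 8 4 2 3 4 → sum 21
Total = 16 + 21 = 37.
Check digit = (10 − (37 mod 10)) mod 10 = 3.

3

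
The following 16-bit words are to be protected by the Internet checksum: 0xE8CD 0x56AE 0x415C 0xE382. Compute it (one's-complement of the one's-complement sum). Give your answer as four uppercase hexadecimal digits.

9BA4

One's-complement addition (fold any carry out of bit 15 back into bit 0):
  0xE8CD + 0x56AE = 0x13F7B → wrap carry → 0x3F7C
  0x3F7C + 0x415C = 0x080D8
  0x80D8 + 0xE382 = 0x1645A → wrap carry → 0x645B
One's-complement sum = 0x645B.
Checksum = ~0x645B & 0xFFFF = 0x9BA4.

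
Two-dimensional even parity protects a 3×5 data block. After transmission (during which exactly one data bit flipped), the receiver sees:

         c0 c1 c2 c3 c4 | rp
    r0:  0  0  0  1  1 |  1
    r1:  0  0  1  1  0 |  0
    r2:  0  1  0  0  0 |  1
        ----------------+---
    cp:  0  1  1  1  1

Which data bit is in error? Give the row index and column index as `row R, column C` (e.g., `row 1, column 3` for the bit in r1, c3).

Recompute each row's even parity and compare to rp:
  r0: data parity 0, sent rp 1 → mismatch
  r1: data parity 0, sent rp 0 → ok
  r2: data parity 1, sent rp 1 → ok
Recompute each column's even parity and compare to cp:
  c0: data parity 0, sent cp 0 → ok
  c1: data parity 1, sent cp 1 → ok
  c2: data parity 1, sent cp 1 → ok
  c3: data parity 0, sent cp 1 → mismatch
  c4: data parity 1, sent cp 1 → ok
Exactly one row (r0) and one column (c3) fail → the flipped bit is at their intersection.

row 0, column 3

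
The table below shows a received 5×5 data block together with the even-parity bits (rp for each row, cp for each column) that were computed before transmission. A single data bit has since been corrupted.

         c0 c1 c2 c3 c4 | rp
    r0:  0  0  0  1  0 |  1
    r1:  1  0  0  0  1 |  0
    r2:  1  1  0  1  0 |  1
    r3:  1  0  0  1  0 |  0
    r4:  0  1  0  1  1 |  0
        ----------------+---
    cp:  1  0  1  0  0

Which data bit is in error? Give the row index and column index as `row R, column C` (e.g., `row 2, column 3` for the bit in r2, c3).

Recompute each row's even parity and compare to rp:
  r0: data parity 1, sent rp 1 → ok
  r1: data parity 0, sent rp 0 → ok
  r2: data parity 1, sent rp 1 → ok
  r3: data parity 0, sent rp 0 → ok
  r4: data parity 1, sent rp 0 → mismatch
Recompute each column's even parity and compare to cp:
  c0: data parity 1, sent cp 1 → ok
  c1: data parity 0, sent cp 0 → ok
  c2: data parity 0, sent cp 1 → mismatch
  c3: data parity 0, sent cp 0 → ok
  c4: data parity 0, sent cp 0 → ok
Exactly one row (r4) and one column (c2) fail → the flipped bit is at their intersection.

row 4, column 2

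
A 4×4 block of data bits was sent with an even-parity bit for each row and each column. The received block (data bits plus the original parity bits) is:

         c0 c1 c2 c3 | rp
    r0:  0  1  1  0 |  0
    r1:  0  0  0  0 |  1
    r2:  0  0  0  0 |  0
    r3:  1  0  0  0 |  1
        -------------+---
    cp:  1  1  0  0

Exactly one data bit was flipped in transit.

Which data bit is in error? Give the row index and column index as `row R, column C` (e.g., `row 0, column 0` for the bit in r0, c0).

row 1, column 2

Recompute each row's even parity and compare to rp:
  r0: data parity 0, sent rp 0 → ok
  r1: data parity 0, sent rp 1 → mismatch
  r2: data parity 0, sent rp 0 → ok
  r3: data parity 1, sent rp 1 → ok
Recompute each column's even parity and compare to cp:
  c0: data parity 1, sent cp 1 → ok
  c1: data parity 1, sent cp 1 → ok
  c2: data parity 1, sent cp 0 → mismatch
  c3: data parity 0, sent cp 0 → ok
Exactly one row (r1) and one column (c2) fail → the flipped bit is at their intersection.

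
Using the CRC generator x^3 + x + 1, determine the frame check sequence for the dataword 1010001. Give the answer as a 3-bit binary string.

Append 3 zeros: 1010001000. Divide by 1011 (XOR where the leading bit is 1):
  pos 0: 1010 XOR 1011 = 0001
  pos 3: 1001 XOR 1011 = 0010
  pos 5: 1000 XOR 1011 = 0011
Remainder (last 3 bits) = 110. This is the CRC / FCS.

110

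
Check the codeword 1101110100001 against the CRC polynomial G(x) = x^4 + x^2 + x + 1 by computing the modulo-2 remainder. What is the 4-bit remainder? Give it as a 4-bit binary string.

0001

Modulo-2 division of 1101110100001 by 10111:
  pos 0: 11011 XOR 10111 = 01100
  pos 1: 11001 XOR 10111 = 01110
  pos 2: 11100 XOR 10111 = 01011
  pos 3: 10111 XOR 10111 = 00000
Remainder = 0001 (nonzero — an error is detected).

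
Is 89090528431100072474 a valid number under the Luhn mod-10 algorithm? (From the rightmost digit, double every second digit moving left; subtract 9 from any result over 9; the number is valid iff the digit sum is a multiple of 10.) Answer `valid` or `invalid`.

valid

From the right, keep odd positions and double even positions (subtract 9 from any doubled value over 9):
  doubled (positions 2,4,...): 5 4 0 0 2 8 4 0 0 7 → sum 30
  kept (positions 1,3,...): 4 4 7 0 1 3 8 5 9 9 → sum 50
Total = 80.
80 mod 10 = 0, so the number is valid.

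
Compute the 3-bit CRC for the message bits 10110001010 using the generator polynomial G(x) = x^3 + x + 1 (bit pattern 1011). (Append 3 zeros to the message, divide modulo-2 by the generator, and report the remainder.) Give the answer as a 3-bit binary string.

Append 3 zeros: 10110001010000. Divide by 1011 (XOR where the leading bit is 1):
  pos 0: 1011 XOR 1011 = 0000
  pos 7: 1010 XOR 1011 = 0001
  pos 10: 1000 XOR 1011 = 0011
Remainder (last 3 bits) = 011. This is the CRC / FCS.

011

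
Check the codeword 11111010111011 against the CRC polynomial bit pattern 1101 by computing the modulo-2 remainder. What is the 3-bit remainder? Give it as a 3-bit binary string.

Modulo-2 division of 11111010111011 by 1101:
  pos 0: 1111 XOR 1101 = 0010
  pos 2: 1010 XOR 1101 = 0111
  pos 3: 1111 XOR 1101 = 0010
  pos 5: 1001 XOR 1101 = 0100
  pos 6: 1001 XOR 1101 = 0100
  pos 7: 1001 XOR 1101 = 0100
  pos 8: 1000 XOR 1101 = 0101
  pos 9: 1011 XOR 1101 = 0110
  pos 10: 1101 XOR 1101 = 0000
Remainder = 000 (zero — the frame passes the CRC check).

000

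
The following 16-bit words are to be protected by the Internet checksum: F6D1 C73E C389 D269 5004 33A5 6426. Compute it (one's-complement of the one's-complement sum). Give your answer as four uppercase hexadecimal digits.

C42B

One's-complement addition (fold any carry out of bit 15 back into bit 0):
  0xF6D1 + 0xC73E = 0x1BE0F → wrap carry → 0xBE10
  0xBE10 + 0xC389 = 0x18199 → wrap carry → 0x819A
  0x819A + 0xD269 = 0x15403 → wrap carry → 0x5404
  0x5404 + 0x5004 = 0x0A408
  0xA408 + 0x33A5 = 0x0D7AD
  0xD7AD + 0x6426 = 0x13BD3 → wrap carry → 0x3BD4
One's-complement sum = 0x3BD4.
Checksum = ~0x3BD4 & 0xFFFF = 0xC42B.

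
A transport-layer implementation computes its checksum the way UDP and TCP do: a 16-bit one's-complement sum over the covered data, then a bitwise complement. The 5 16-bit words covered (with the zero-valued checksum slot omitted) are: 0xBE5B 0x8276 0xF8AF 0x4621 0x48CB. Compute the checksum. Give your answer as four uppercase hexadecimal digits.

3791

One's-complement addition (fold any carry out of bit 15 back into bit 0):
  0xBE5B + 0x8276 = 0x140D1 → wrap carry → 0x40D2
  0x40D2 + 0xF8AF = 0x13981 → wrap carry → 0x3982
  0x3982 + 0x4621 = 0x07FA3
  0x7FA3 + 0x48CB = 0x0C86E
One's-complement sum = 0xC86E.
Checksum = ~0xC86E & 0xFFFF = 0x3791.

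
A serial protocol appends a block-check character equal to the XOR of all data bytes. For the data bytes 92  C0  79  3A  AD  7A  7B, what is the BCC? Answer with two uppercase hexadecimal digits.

BD

XOR the bytes together:
  start with 0x92
  0x92 ⊕ 0xC0 = 0x52
  0x52 ⊕ 0x79 = 0x2B
  0x2B ⊕ 0x3A = 0x11
  0x11 ⊕ 0xAD = 0xBC
  0xBC ⊕ 0x7A = 0xC6
  0xC6 ⊕ 0x7B = 0xBD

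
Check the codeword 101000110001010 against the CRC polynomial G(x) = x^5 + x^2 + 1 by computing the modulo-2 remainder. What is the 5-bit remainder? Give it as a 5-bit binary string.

Modulo-2 division of 101000110001010 by 100101:
  pos 0: 101000 XOR 100101 = 001101
  pos 2: 110111 XOR 100101 = 010010
  pos 3: 100100 XOR 100101 = 000001
  pos 8: 100101 XOR 100101 = 000000
Remainder = 00000 (zero — the frame passes the CRC check).

00000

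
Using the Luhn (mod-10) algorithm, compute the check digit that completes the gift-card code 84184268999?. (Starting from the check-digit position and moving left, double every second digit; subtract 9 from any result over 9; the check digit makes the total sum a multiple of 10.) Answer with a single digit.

1

Partial digits right→left: 9 9 9 8 6 2 4 8 1 4 8
Double every second digit counting from the check-digit position (so the 1st, 3rd, 5th, ... of the partial from the right).
  doubled (with −9 where >9): 9 9 3 8 2 7 → sum 38
  kept as-is: 9 8 2 8 4 → sum 31
Total = 38 + 31 = 69.
Check digit = (10 − (69 mod 10)) mod 10 = 1.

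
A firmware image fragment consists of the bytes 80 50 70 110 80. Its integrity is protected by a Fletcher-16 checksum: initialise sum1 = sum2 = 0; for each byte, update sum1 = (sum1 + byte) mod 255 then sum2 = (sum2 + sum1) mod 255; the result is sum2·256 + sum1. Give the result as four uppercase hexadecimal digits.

Running sums (mod 255):
  after byte 0 (80): sum1=80, sum2=80
  after byte 1 (50): sum1=130, sum2=210
  after byte 2 (70): sum1=200, sum2=155
  after byte 3 (110): sum1=55, sum2=210
  after byte 4 (80): sum1=135, sum2=90
Checksum = sum2·256 + sum1 = 90·256 + 135 = 23175 = 0x5A87.

5A87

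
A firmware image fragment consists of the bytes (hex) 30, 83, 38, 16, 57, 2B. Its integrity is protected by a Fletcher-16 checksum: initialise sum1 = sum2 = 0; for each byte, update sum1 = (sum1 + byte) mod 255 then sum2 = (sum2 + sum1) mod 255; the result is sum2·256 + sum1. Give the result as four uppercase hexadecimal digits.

AF84

Running sums (mod 255):
  after byte 0 (30): sum1=48, sum2=48
  after byte 1 (83): sum1=179, sum2=227
  after byte 2 (38): sum1=235, sum2=207
  after byte 3 (16): sum1=2, sum2=209
  after byte 4 (57): sum1=89, sum2=43
  after byte 5 (2B): sum1=132, sum2=175
Checksum = sum2·256 + sum1 = 175·256 + 132 = 44932 = 0xAF84.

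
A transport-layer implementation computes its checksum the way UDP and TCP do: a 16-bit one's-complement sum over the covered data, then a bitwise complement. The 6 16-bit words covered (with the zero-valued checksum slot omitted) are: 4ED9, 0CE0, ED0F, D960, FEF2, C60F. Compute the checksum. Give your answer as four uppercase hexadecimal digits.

One's-complement addition (fold any carry out of bit 15 back into bit 0):
  0x4ED9 + 0x0CE0 = 0x05BB9
  0x5BB9 + 0xED0F = 0x148C8 → wrap carry → 0x48C9
  0x48C9 + 0xD960 = 0x12229 → wrap carry → 0x222A
  0x222A + 0xFEF2 = 0x1211C → wrap carry → 0x211D
  0x211D + 0xC60F = 0x0E72C
One's-complement sum = 0xE72C.
Checksum = ~0xE72C & 0xFFFF = 0x18D3.

18D3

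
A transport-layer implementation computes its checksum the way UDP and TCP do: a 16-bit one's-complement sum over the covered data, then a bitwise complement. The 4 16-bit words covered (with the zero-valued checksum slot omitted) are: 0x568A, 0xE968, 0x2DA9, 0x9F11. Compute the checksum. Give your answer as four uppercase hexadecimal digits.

F351

One's-complement addition (fold any carry out of bit 15 back into bit 0):
  0x568A + 0xE968 = 0x13FF2 → wrap carry → 0x3FF3
  0x3FF3 + 0x2DA9 = 0x06D9C
  0x6D9C + 0x9F11 = 0x10CAD → wrap carry → 0x0CAE
One's-complement sum = 0x0CAE.
Checksum = ~0x0CAE & 0xFFFF = 0xF351.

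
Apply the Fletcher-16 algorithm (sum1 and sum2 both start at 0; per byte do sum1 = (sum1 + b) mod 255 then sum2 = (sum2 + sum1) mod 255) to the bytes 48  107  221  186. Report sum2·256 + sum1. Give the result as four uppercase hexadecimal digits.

7934

Running sums (mod 255):
  after byte 0 (48): sum1=48, sum2=48
  after byte 1 (107): sum1=155, sum2=203
  after byte 2 (221): sum1=121, sum2=69
  after byte 3 (186): sum1=52, sum2=121
Checksum = sum2·256 + sum1 = 121·256 + 52 = 31028 = 0x7934.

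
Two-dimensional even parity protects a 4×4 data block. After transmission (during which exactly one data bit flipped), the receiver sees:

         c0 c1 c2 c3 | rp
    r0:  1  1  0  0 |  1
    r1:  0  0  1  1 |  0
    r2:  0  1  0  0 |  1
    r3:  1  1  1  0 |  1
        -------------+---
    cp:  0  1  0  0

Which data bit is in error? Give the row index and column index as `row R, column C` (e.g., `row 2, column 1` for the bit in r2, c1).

Recompute each row's even parity and compare to rp:
  r0: data parity 0, sent rp 1 → mismatch
  r1: data parity 0, sent rp 0 → ok
  r2: data parity 1, sent rp 1 → ok
  r3: data parity 1, sent rp 1 → ok
Recompute each column's even parity and compare to cp:
  c0: data parity 0, sent cp 0 → ok
  c1: data parity 1, sent cp 1 → ok
  c2: data parity 0, sent cp 0 → ok
  c3: data parity 1, sent cp 0 → mismatch
Exactly one row (r0) and one column (c3) fail → the flipped bit is at their intersection.

row 0, column 3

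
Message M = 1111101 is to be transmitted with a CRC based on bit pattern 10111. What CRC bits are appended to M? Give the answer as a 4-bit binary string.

0011

Append 4 zeros: 11111010000. Divide by 10111 (XOR where the leading bit is 1):
  pos 0: 11111 XOR 10111 = 01000
  pos 1: 10000 XOR 10111 = 00111
  pos 3: 11110 XOR 10111 = 01001
  pos 4: 10010 XOR 10111 = 00101
  pos 6: 10100 XOR 10111 = 00011
Remainder (last 4 bits) = 0011. This is the CRC / FCS.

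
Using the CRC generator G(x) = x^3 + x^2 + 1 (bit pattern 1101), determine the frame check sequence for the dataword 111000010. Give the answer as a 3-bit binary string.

Append 3 zeros: 111000010000. Divide by 1101 (XOR where the leading bit is 1):
  pos 0: 1110 XOR 1101 = 0011
  pos 2: 1100 XOR 1101 = 0001
  pos 5: 1010 XOR 1101 = 0111
  pos 6: 1110 XOR 1101 = 0011
  pos 8: 1100 XOR 1101 = 0001
Remainder (last 3 bits) = 001. This is the CRC / FCS.

001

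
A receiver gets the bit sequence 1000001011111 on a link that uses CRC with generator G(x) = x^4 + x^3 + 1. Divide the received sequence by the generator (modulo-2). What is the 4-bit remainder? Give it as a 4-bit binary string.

Modulo-2 division of 1000001011111 by 11001:
  pos 0: 10000 XOR 11001 = 01001
  pos 1: 10010 XOR 11001 = 01011
  pos 2: 10111 XOR 11001 = 01110
  pos 3: 11100 XOR 11001 = 00101
  pos 5: 10111 XOR 11001 = 01110
  pos 6: 11101 XOR 11001 = 00100
  pos 8: 10011 XOR 11001 = 01010
Remainder = 1010 (nonzero — an error is detected).

1010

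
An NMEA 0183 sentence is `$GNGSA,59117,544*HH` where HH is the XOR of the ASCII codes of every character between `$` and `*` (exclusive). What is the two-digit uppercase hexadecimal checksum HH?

52

XOR the ASCII codes of the payload characters:
  'G' = 0x47 → acc = 0x47
  'N' = 0x4E → acc = 0x09
  'G' = 0x47 → acc = 0x4E
  'S' = 0x53 → acc = 0x1D
  'A' = 0x41 → acc = 0x5C
  ',' = 0x2C → acc = 0x70
  '5' = 0x35 → acc = 0x45
  '9' = 0x39 → acc = 0x7C
  '1' = 0x31 → acc = 0x4D
  '1' = 0x31 → acc = 0x7C
  '7' = 0x37 → acc = 0x4B
  ',' = 0x2C → acc = 0x67
  '5' = 0x35 → acc = 0x52
  '4' = 0x34 → acc = 0x66
  '4' = 0x34 → acc = 0x52
Checksum = 0x52.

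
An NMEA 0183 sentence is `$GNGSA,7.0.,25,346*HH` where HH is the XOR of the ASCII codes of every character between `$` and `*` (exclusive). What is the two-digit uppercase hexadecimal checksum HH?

41

XOR the ASCII codes of the payload characters:
  'G' = 0x47 → acc = 0x47
  'N' = 0x4E → acc = 0x09
  'G' = 0x47 → acc = 0x4E
  'S' = 0x53 → acc = 0x1D
  'A' = 0x41 → acc = 0x5C
  ',' = 0x2C → acc = 0x70
  '7' = 0x37 → acc = 0x47
  '.' = 0x2E → acc = 0x69
  '0' = 0x30 → acc = 0x59
  '.' = 0x2E → acc = 0x77
  ',' = 0x2C → acc = 0x5B
  '2' = 0x32 → acc = 0x69
  '5' = 0x35 → acc = 0x5C
  ',' = 0x2C → acc = 0x70
  '3' = 0x33 → acc = 0x43
  '4' = 0x34 → acc = 0x77
  '6' = 0x36 → acc = 0x41
Checksum = 0x41.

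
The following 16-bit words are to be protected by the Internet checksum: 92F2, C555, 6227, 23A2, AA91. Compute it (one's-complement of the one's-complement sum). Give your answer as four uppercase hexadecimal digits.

775C

One's-complement addition (fold any carry out of bit 15 back into bit 0):
  0x92F2 + 0xC555 = 0x15847 → wrap carry → 0x5848
  0x5848 + 0x6227 = 0x0BA6F
  0xBA6F + 0x23A2 = 0x0DE11
  0xDE11 + 0xAA91 = 0x188A2 → wrap carry → 0x88A3
One's-complement sum = 0x88A3.
Checksum = ~0x88A3 & 0xFFFF = 0x775C.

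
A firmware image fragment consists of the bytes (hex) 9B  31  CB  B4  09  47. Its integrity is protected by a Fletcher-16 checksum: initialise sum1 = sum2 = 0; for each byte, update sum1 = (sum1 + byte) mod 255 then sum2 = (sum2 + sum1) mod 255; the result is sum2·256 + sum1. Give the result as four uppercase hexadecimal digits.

Running sums (mod 255):
  after byte 0 (9B): sum1=155, sum2=155
  after byte 1 (31): sum1=204, sum2=104
  after byte 2 (CB): sum1=152, sum2=1
  after byte 3 (B4): sum1=77, sum2=78
  after byte 4 (09): sum1=86, sum2=164
  after byte 5 (47): sum1=157, sum2=66
Checksum = sum2·256 + sum1 = 66·256 + 157 = 17053 = 0x429D.

429D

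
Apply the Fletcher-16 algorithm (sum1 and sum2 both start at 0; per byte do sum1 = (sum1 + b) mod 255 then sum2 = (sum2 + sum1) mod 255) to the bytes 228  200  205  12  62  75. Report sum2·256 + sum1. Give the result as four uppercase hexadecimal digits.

Running sums (mod 255):
  after byte 0 (228): sum1=228, sum2=228
  after byte 1 (200): sum1=173, sum2=146
  after byte 2 (205): sum1=123, sum2=14
  after byte 3 (12): sum1=135, sum2=149
  after byte 4 (62): sum1=197, sum2=91
  after byte 5 (75): sum1=17, sum2=108
Checksum = sum2·256 + sum1 = 108·256 + 17 = 27665 = 0x6C11.

6C11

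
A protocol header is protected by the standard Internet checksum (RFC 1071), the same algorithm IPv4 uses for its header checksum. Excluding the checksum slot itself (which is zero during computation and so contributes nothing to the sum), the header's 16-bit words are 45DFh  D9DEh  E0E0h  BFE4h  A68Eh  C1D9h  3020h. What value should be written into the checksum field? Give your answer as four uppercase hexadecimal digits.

One's-complement addition (fold any carry out of bit 15 back into bit 0):
  0x45DF + 0xD9DE = 0x11FBD → wrap carry → 0x1FBE
  0x1FBE + 0xE0E0 = 0x1009E → wrap carry → 0x009F
  0x009F + 0xBFE4 = 0x0C083
  0xC083 + 0xA68E = 0x16711 → wrap carry → 0x6712
  0x6712 + 0xC1D9 = 0x128EB → wrap carry → 0x28EC
  0x28EC + 0x3020 = 0x0590C
One's-complement sum = 0x590C.
Checksum = ~0x590C & 0xFFFF = 0xA6F3.

A6F3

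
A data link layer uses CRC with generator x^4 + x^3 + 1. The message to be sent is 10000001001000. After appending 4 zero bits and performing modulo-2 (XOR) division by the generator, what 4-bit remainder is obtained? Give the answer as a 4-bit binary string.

1001

Append 4 zeros: 100000010010000000. Divide by 11001 (XOR where the leading bit is 1):
  pos 0: 10000 XOR 11001 = 01001
  pos 1: 10010 XOR 11001 = 01011
  pos 2: 10110 XOR 11001 = 01111
  pos 3: 11111 XOR 11001 = 00110
  pos 5: 11000 XOR 11001 = 00001
  pos 9: 11000 XOR 11001 = 00001
  pos 13: 10000 XOR 11001 = 01001
Remainder (last 4 bits) = 1001. This is the CRC / FCS.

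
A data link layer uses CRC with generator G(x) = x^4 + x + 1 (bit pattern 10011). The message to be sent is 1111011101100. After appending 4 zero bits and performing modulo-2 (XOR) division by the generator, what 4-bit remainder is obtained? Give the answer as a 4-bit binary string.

Append 4 zeros: 11110111011000000. Divide by 10011 (XOR where the leading bit is 1):
  pos 0: 11110 XOR 10011 = 01101
  pos 1: 11011 XOR 10011 = 01000
  pos 2: 10001 XOR 10011 = 00010
  pos 5: 10101 XOR 10011 = 00110
  pos 7: 11010 XOR 10011 = 01001
  pos 8: 10010 XOR 10011 = 00001
  pos 12: 10000 XOR 10011 = 00011
Remainder (last 4 bits) = 0011. This is the CRC / FCS.

0011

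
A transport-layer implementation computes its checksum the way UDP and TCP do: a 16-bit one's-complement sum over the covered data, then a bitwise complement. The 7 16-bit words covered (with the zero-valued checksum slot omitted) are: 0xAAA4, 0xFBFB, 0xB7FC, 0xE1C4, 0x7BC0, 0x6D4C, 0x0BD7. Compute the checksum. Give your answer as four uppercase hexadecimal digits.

CAB9

One's-complement addition (fold any carry out of bit 15 back into bit 0):
  0xAAA4 + 0xFBFB = 0x1A69F → wrap carry → 0xA6A0
  0xA6A0 + 0xB7FC = 0x15E9C → wrap carry → 0x5E9D
  0x5E9D + 0xE1C4 = 0x14061 → wrap carry → 0x4062
  0x4062 + 0x7BC0 = 0x0BC22
  0xBC22 + 0x6D4C = 0x1296E → wrap carry → 0x296F
  0x296F + 0x0BD7 = 0x03546
One's-complement sum = 0x3546.
Checksum = ~0x3546 & 0xFFFF = 0xCAB9.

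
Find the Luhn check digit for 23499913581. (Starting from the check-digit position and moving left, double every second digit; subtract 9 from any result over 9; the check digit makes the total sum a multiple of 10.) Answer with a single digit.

Partial digits right→left: 1 8 5 3 1 9 9 9 4 3 2
Double every second digit counting from the check-digit position (so the 1st, 3rd, 5th, ... of the partial from the right).
  doubled (with −9 where >9): 2 1 2 9 8 4 → sum 26
  kept as-is: 8 3 9 9 3 → sum 32
Total = 26 + 32 = 58.
Check digit = (10 − (58 mod 10)) mod 10 = 2.

2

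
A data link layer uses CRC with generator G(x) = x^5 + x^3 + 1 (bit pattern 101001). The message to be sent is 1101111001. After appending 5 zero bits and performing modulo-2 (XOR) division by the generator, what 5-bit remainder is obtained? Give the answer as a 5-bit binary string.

00100

Append 5 zeros: 110111100100000. Divide by 101001 (XOR where the leading bit is 1):
  pos 0: 110111 XOR 101001 = 011110
  pos 1: 111101 XOR 101001 = 010100
  pos 2: 101000 XOR 101001 = 000001
  pos 7: 101000 XOR 101001 = 000001
Remainder (last 5 bits) = 00100. This is the CRC / FCS.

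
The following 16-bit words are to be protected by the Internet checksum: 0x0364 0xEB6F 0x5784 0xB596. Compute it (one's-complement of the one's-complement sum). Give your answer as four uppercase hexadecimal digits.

0411

One's-complement addition (fold any carry out of bit 15 back into bit 0):
  0x0364 + 0xEB6F = 0x0EED3
  0xEED3 + 0x5784 = 0x14657 → wrap carry → 0x4658
  0x4658 + 0xB596 = 0x0FBEE
One's-complement sum = 0xFBEE.
Checksum = ~0xFBEE & 0xFFFF = 0x0411.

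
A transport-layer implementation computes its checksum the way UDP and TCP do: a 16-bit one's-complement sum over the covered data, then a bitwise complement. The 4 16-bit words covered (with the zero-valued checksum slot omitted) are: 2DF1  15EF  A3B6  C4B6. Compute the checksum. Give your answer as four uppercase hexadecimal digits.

53B2

One's-complement addition (fold any carry out of bit 15 back into bit 0):
  0x2DF1 + 0x15EF = 0x043E0
  0x43E0 + 0xA3B6 = 0x0E796
  0xE796 + 0xC4B6 = 0x1AC4C → wrap carry → 0xAC4D
One's-complement sum = 0xAC4D.
Checksum = ~0xAC4D & 0xFFFF = 0x53B2.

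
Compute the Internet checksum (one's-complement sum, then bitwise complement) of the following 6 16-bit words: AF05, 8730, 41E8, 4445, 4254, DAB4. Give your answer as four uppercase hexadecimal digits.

2693

One's-complement addition (fold any carry out of bit 15 back into bit 0):
  0xAF05 + 0x8730 = 0x13635 → wrap carry → 0x3636
  0x3636 + 0x41E8 = 0x0781E
  0x781E + 0x4445 = 0x0BC63
  0xBC63 + 0x4254 = 0x0FEB7
  0xFEB7 + 0xDAB4 = 0x1D96B → wrap carry → 0xD96C
One's-complement sum = 0xD96C.
Checksum = ~0xD96C & 0xFFFF = 0x2693.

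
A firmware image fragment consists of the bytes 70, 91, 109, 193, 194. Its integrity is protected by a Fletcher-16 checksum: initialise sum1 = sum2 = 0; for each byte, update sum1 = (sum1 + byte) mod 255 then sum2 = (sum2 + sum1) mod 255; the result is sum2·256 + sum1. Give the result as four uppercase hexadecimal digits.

Running sums (mod 255):
  after byte 0 (70): sum1=70, sum2=70
  after byte 1 (91): sum1=161, sum2=231
  after byte 2 (109): sum1=15, sum2=246
  after byte 3 (193): sum1=208, sum2=199
  after byte 4 (194): sum1=147, sum2=91
Checksum = sum2·256 + sum1 = 91·256 + 147 = 23443 = 0x5B93.

5B93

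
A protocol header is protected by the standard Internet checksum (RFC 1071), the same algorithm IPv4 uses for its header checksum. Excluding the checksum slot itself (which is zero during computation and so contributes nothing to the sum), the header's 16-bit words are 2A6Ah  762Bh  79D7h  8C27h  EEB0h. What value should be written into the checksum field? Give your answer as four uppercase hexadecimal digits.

One's-complement addition (fold any carry out of bit 15 back into bit 0):
  0x2A6A + 0x762B = 0x0A095
  0xA095 + 0x79D7 = 0x11A6C → wrap carry → 0x1A6D
  0x1A6D + 0x8C27 = 0x0A694
  0xA694 + 0xEEB0 = 0x19544 → wrap carry → 0x9545
One's-complement sum = 0x9545.
Checksum = ~0x9545 & 0xFFFF = 0x6ABA.

6ABA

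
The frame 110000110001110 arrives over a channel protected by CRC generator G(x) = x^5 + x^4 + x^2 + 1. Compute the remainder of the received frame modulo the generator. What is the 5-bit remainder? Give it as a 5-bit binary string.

00100

Modulo-2 division of 110000110001110 by 110101:
  pos 0: 110000 XOR 110101 = 000101
  pos 3: 101110 XOR 110101 = 011011
  pos 4: 110110 XOR 110101 = 000011
  pos 8: 110111 XOR 110101 = 000010
Remainder = 00100 (nonzero — an error is detected).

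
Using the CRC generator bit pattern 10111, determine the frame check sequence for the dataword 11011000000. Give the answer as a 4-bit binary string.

Append 4 zeros: 110110000000000. Divide by 10111 (XOR where the leading bit is 1):
  pos 0: 11011 XOR 10111 = 01100
  pos 1: 11000 XOR 10111 = 01111
  pos 2: 11110 XOR 10111 = 01001
  pos 3: 10010 XOR 10111 = 00101
  pos 5: 10100 XOR 10111 = 00011
  pos 8: 11000 XOR 10111 = 01111
  pos 9: 11110 XOR 10111 = 01001
  pos 10: 10010 XOR 10111 = 00101
Remainder (last 4 bits) = 0101. This is the CRC / FCS.

0101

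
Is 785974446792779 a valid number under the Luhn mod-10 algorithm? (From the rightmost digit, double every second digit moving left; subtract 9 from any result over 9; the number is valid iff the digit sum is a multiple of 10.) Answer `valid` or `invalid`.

valid

From the right, keep odd positions and double even positions (subtract 9 from any doubled value over 9):
  doubled (positions 2,4,...): 5 4 5 8 8 9 7 → sum 46
  kept (positions 1,3,...): 9 7 9 6 4 7 5 7 → sum 54
Total = 100.
100 mod 10 = 0, so the number is valid.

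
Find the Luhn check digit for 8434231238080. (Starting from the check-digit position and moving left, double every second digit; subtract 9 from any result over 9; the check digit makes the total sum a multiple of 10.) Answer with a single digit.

Partial digits right→left: 0 8 0 8 3 2 1 3 2 4 3 4 8
Double every second digit counting from the check-digit position (so the 1st, 3rd, 5th, ... of the partial from the right).
  doubled (with −9 where >9): 0 0 6 2 4 6 7 → sum 25
  kept as-is: 8 8 2 3 4 4 → sum 29
Total = 25 + 29 = 54.
Check digit = (10 − (54 mod 10)) mod 10 = 6.

6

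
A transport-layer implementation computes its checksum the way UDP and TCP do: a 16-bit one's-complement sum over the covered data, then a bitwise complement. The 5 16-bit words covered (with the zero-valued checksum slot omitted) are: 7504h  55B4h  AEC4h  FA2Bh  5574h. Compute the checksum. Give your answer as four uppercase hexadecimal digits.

One's-complement addition (fold any carry out of bit 15 back into bit 0):
  0x7504 + 0x55B4 = 0x0CAB8
  0xCAB8 + 0xAEC4 = 0x1797C → wrap carry → 0x797D
  0x797D + 0xFA2B = 0x173A8 → wrap carry → 0x73A9
  0x73A9 + 0x5574 = 0x0C91D
One's-complement sum = 0xC91D.
Checksum = ~0xC91D & 0xFFFF = 0x36E2.

36E2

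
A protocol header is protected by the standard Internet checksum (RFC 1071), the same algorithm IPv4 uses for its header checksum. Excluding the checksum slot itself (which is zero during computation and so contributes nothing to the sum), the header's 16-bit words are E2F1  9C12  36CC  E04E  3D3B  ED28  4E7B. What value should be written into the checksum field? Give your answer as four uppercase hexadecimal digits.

One's-complement addition (fold any carry out of bit 15 back into bit 0):
  0xE2F1 + 0x9C12 = 0x17F03 → wrap carry → 0x7F04
  0x7F04 + 0x36CC = 0x0B5D0
  0xB5D0 + 0xE04E = 0x1961E → wrap carry → 0x961F
  0x961F + 0x3D3B = 0x0D35A
  0xD35A + 0xED28 = 0x1C082 → wrap carry → 0xC083
  0xC083 + 0x4E7B = 0x10EFE → wrap carry → 0x0EFF
One's-complement sum = 0x0EFF.
Checksum = ~0x0EFF & 0xFFFF = 0xF100.

F100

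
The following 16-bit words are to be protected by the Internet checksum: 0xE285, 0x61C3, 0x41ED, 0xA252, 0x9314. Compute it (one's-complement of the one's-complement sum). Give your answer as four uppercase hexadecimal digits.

One's-complement addition (fold any carry out of bit 15 back into bit 0):
  0xE285 + 0x61C3 = 0x14448 → wrap carry → 0x4449
  0x4449 + 0x41ED = 0x08636
  0x8636 + 0xA252 = 0x12888 → wrap carry → 0x2889
  0x2889 + 0x9314 = 0x0BB9D
One's-complement sum = 0xBB9D.
Checksum = ~0xBB9D & 0xFFFF = 0x4462.

4462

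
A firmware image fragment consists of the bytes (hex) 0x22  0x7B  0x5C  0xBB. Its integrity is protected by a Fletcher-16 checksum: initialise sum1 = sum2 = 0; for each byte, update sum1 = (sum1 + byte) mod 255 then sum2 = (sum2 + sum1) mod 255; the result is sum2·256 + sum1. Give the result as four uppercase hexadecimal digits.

Running sums (mod 255):
  after byte 0 (0x22): sum1=34, sum2=34
  after byte 1 (0x7B): sum1=157, sum2=191
  after byte 2 (0x5C): sum1=249, sum2=185
  after byte 3 (0xBB): sum1=181, sum2=111
Checksum = sum2·256 + sum1 = 111·256 + 181 = 28597 = 0x6FB5.

6FB5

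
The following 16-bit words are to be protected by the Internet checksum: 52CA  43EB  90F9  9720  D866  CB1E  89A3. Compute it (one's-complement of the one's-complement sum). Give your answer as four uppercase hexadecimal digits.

1407

One's-complement addition (fold any carry out of bit 15 back into bit 0):
  0x52CA + 0x43EB = 0x096B5
  0x96B5 + 0x90F9 = 0x127AE → wrap carry → 0x27AF
  0x27AF + 0x9720 = 0x0BECF
  0xBECF + 0xD866 = 0x19735 → wrap carry → 0x9736
  0x9736 + 0xCB1E = 0x16254 → wrap carry → 0x6255
  0x6255 + 0x89A3 = 0x0EBF8
One's-complement sum = 0xEBF8.
Checksum = ~0xEBF8 & 0xFFFF = 0x1407.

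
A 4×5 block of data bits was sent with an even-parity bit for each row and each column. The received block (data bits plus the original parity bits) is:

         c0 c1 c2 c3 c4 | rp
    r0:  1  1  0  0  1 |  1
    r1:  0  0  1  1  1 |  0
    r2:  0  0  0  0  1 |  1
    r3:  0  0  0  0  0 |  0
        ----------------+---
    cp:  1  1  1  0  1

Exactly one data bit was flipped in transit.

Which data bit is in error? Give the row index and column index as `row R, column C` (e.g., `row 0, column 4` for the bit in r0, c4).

row 1, column 3

Recompute each row's even parity and compare to rp:
  r0: data parity 1, sent rp 1 → ok
  r1: data parity 1, sent rp 0 → mismatch
  r2: data parity 1, sent rp 1 → ok
  r3: data parity 0, sent rp 0 → ok
Recompute each column's even parity and compare to cp:
  c0: data parity 1, sent cp 1 → ok
  c1: data parity 1, sent cp 1 → ok
  c2: data parity 1, sent cp 1 → ok
  c3: data parity 1, sent cp 0 → mismatch
  c4: data parity 1, sent cp 1 → ok
Exactly one row (r1) and one column (c3) fail → the flipped bit is at their intersection.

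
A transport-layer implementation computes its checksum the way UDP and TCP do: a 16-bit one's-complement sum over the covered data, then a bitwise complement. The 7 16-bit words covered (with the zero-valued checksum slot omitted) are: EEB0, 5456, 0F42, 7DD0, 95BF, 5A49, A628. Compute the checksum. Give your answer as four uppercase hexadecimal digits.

99B4

One's-complement addition (fold any carry out of bit 15 back into bit 0):
  0xEEB0 + 0x5456 = 0x14306 → wrap carry → 0x4307
  0x4307 + 0x0F42 = 0x05249
  0x5249 + 0x7DD0 = 0x0D019
  0xD019 + 0x95BF = 0x165D8 → wrap carry → 0x65D9
  0x65D9 + 0x5A49 = 0x0C022
  0xC022 + 0xA628 = 0x1664A → wrap carry → 0x664B
One's-complement sum = 0x664B.
Checksum = ~0x664B & 0xFFFF = 0x99B4.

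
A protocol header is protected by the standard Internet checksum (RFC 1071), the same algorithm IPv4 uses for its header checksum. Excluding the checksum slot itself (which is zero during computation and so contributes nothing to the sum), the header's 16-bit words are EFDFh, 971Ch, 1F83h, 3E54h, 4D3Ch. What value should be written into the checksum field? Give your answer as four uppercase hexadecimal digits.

CDEF

One's-complement addition (fold any carry out of bit 15 back into bit 0):
  0xEFDF + 0x971C = 0x186FB → wrap carry → 0x86FC
  0x86FC + 0x1F83 = 0x0A67F
  0xA67F + 0x3E54 = 0x0E4D3
  0xE4D3 + 0x4D3C = 0x1320F → wrap carry → 0x3210
One's-complement sum = 0x3210.
Checksum = ~0x3210 & 0xFFFF = 0xCDEF.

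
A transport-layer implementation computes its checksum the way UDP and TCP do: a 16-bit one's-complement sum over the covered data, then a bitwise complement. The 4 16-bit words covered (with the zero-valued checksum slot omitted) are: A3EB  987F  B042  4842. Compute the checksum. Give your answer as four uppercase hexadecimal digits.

CB0F

One's-complement addition (fold any carry out of bit 15 back into bit 0):
  0xA3EB + 0x987F = 0x13C6A → wrap carry → 0x3C6B
  0x3C6B + 0xB042 = 0x0ECAD
  0xECAD + 0x4842 = 0x134EF → wrap carry → 0x34F0
One's-complement sum = 0x34F0.
Checksum = ~0x34F0 & 0xFFFF = 0xCB0F.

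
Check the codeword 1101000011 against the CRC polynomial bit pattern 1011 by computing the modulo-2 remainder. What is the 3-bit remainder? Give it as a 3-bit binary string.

Modulo-2 division of 1101000011 by 1011:
  pos 0: 1101 XOR 1011 = 0110
  pos 1: 1100 XOR 1011 = 0111
  pos 2: 1110 XOR 1011 = 0101
  pos 3: 1010 XOR 1011 = 0001
  pos 6: 1011 XOR 1011 = 0000
Remainder = 000 (zero — the frame passes the CRC check).

000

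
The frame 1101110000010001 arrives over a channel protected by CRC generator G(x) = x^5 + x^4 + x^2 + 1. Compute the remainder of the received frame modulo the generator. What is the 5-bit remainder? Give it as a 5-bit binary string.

Modulo-2 division of 1101110000010001 by 110101:
  pos 0: 110111 XOR 110101 = 000010
  pos 4: 100000 XOR 110101 = 010101
  pos 5: 101010 XOR 110101 = 011111
  pos 6: 111111 XOR 110101 = 001010
  pos 8: 101000 XOR 110101 = 011101
  pos 9: 111010 XOR 110101 = 001111
Remainder = 11111 (nonzero — an error is detected).

11111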